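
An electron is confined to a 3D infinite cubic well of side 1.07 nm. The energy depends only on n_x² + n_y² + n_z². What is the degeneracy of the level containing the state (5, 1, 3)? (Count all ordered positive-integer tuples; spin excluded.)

The level has n_x² + n_y² + n_z² = 35. The ordered positive-integer solutions are (1, 3, 5), (1, 5, 3), (3, 1, 5), (3, 5, 1), (5, 1, 3), (5, 3, 1).
That gives 6 states.

degeneracy = 6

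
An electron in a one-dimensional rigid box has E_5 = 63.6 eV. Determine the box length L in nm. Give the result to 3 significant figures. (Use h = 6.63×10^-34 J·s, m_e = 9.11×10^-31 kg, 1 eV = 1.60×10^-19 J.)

L = 0.385 nm

From E_n = n²h²/(8m_eL²), L = n·h/√(8m_eE_n).
E_5 = 63.6 eV = 1.018×10^-17 J, so L = 5·6.63×10^-34/√(8·9.11×10^-31·1.018×10^-17) = 3.85×10^-10 m = 0.385 nm.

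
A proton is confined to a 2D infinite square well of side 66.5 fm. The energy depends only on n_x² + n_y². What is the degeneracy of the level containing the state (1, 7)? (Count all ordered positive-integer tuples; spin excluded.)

degeneracy = 3

The level has n_x² + n_y² = 50. The ordered positive-integer solutions are (1, 7), (5, 5), (7, 1).
That gives 3 states.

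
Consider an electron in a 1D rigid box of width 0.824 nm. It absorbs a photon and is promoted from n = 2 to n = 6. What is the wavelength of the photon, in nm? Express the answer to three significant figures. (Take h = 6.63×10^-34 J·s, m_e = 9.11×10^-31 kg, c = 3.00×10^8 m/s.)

E_1 = h²/(8m_eL²) = 8.883×10^-20 J, so ΔE = (6² − 2²)E_1 = 2.843×10^-18 J.
λ = hc/ΔE = (6.63×10^-34·3.00×10^8)/2.843×10^-18 = 7.00×10^-8 m = 70.0 nm.

λ = 70.0 nm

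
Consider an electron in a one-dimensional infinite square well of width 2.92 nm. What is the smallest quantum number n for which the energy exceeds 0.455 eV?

E_1 = h²/(8m_eL²) = 7.066×10^-21 J = 0.04411 eV.
Need n² > 0.455/0.04411 = 10.32, i.e. n > 3.212.
The smallest integer satisfying this is n = 4.

n = 4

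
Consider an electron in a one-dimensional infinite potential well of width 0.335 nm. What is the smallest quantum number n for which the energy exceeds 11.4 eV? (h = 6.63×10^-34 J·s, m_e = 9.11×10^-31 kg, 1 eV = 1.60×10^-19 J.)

n = 2

E_1 = h²/(8m_eL²) = 5.374×10^-19 J = 3.359 eV.
Need n² > 11.4/3.359 = 3.394, i.e. n > 1.842.
The smallest integer satisfying this is n = 2.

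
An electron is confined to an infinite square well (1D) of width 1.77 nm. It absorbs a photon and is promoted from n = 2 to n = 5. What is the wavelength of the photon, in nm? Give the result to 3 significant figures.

λ = 492 nm

E_1 = h²/(8m_eL²) = 1.923×10^-20 J, so ΔE = (5² − 2²)E_1 = 4.038×10^-19 J.
λ = hc/ΔE = (6.626×10^-34·2.998×10^8)/4.038×10^-19 = 4.92×10^-7 m = 492 nm.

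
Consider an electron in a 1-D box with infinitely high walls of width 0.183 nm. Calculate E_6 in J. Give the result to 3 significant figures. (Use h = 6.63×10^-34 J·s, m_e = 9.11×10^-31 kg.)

E_6 = 6.48×10^-17 J

For an infinite well E_n = n²h²/(8m_eL²), so E_1 = h²/(8m_eL²) = (6.63×10^-34)²/(8·9.11×10^-31·(1.83×10^-10 m)²) = 1.801×10^-18 J.
Then E_6 = 6²·E_1 = 36·1.801×10^-18 J = 6.48×10^-17 J.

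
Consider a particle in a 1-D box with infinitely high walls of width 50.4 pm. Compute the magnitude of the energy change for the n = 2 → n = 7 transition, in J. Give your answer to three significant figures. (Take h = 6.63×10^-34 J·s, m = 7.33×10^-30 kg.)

|ΔE| = 1.33×10^-16 J

E_1 = h²/(8mL²) = 2.951×10^-18 J.
|ΔE| = |2² − 7²|·E_1 = 45·2.951×10^-18 J = 1.33×10^-16 J.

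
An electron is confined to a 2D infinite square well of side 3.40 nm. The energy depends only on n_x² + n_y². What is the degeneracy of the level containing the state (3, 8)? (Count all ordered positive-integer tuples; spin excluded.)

The level has n_x² + n_y² = 73. The ordered positive-integer solutions are (3, 8), (8, 3).
That gives 2 states.

degeneracy = 2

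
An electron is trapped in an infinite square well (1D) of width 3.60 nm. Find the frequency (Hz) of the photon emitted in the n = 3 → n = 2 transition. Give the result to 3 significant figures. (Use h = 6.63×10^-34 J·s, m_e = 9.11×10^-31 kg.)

f = 3.51×10^13 Hz

E_1 = h²/(8m_eL²) = 4.654×10^-21 J and ΔE = (3² − 2²)E_1 = 2.327×10^-20 J.
f = ΔE/h = 2.327×10^-20/6.63×10^-34 = 3.51×10^13 Hz.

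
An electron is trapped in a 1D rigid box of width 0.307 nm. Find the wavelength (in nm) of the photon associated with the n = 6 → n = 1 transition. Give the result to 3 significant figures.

E_1 = h²/(8m_eL²) = 6.392×10^-19 J, so ΔE = (6² − 1²)E_1 = 2.237×10^-17 J.
λ = hc/ΔE = (6.626×10^-34·2.998×10^8)/2.237×10^-17 = 8.88×10^-9 m = 8.88 nm.

λ = 8.88 nm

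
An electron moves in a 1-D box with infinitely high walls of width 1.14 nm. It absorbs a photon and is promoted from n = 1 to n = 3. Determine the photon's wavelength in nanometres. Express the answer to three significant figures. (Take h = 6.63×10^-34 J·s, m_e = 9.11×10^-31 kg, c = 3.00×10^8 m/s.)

λ = 536 nm

E_1 = h²/(8m_eL²) = 4.641×10^-20 J, so ΔE = (3² − 1²)E_1 = 3.713×10^-19 J.
λ = hc/ΔE = (6.63×10^-34·3.00×10^8)/3.713×10^-19 = 5.36×10^-7 m = 536 nm.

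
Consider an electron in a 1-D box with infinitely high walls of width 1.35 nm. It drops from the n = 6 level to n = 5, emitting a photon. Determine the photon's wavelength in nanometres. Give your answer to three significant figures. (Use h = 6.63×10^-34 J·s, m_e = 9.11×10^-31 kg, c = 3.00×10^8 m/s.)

λ = 546 nm

E_1 = h²/(8m_eL²) = 3.309×10^-20 J, so ΔE = (6² − 5²)E_1 = 3.640×10^-19 J.
λ = hc/ΔE = (6.63×10^-34·3.00×10^8)/3.640×10^-19 = 5.46×10^-7 m = 546 nm.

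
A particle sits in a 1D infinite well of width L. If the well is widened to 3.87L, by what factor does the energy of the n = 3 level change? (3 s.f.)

E_n ∝ 1/L², so the energy scales by 1/3.87² = 0.0668.

0.0668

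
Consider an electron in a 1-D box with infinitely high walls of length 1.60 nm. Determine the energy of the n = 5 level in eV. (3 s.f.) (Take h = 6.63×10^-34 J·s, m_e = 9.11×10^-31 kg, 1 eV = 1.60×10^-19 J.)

E_5 = 3.68 eV

For an infinite well E_n = n²h²/(8m_eL²), so E_1 = h²/(8m_eL²) = (6.63×10^-34)²/(8·9.11×10^-31·(1.60×10^-9 m)²) = 2.356×10^-20 J.
Then E_5 = 5²·E_1 = 25·2.356×10^-20 J = 5.890×10^-19 J.
Converting, E_5 = 5.890×10^-19 J / (1.60×10^-19 J/eV) = 3.68 eV.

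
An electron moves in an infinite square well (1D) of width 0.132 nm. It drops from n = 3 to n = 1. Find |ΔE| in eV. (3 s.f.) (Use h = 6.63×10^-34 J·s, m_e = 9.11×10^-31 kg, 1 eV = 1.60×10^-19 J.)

|ΔE| = 173 eV

E_1 = h²/(8m_eL²) = 3.462×10^-18 J.
|ΔE| = |3² − 1²|·E_1 = 8·3.462×10^-18 J = 2.770×10^-17 J = 173 eV.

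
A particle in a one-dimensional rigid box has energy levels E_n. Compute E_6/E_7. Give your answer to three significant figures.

0.735

E_n ∝ n², so E_6/E_7 = 6²/7² = 36/49 = 0.735.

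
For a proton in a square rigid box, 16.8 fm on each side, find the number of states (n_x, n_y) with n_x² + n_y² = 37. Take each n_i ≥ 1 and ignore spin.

degeneracy = 2

The level has n_x² + n_y² = 37. The ordered positive-integer solutions are (1, 6), (6, 1).
That gives 2 states.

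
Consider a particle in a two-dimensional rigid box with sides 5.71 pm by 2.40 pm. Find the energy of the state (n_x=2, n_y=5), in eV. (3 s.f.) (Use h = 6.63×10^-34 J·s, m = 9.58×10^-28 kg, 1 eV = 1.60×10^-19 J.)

For a 2D rectangular well E = (h²/8m)·Σ n_i²/L_i² = (6.63×10^-34)²/(8·9.58×10^-28) · [2²/(5.71 pm)² + 5²/(2.40 pm)²].
Evaluating gives E = 2.560×10^-16 J = 1.60×10^3 eV.

E = 1.60×10^3 eV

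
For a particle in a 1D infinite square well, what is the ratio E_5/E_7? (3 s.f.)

0.510

E_n ∝ n², so E_5/E_7 = 5²/7² = 25/49 = 0.510.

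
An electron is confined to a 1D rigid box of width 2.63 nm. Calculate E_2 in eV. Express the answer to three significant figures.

For an infinite well E_n = n²h²/(8m_eL²), so E_1 = h²/(8m_eL²) = (6.626×10^-34)²/(8·9.109×10^-31·(2.63×10^-9 m)²) = 8.710×10^-21 J.
Then E_2 = 2²·E_1 = 4·8.710×10^-21 J = 3.484×10^-20 J.
Converting, E_2 = 3.484×10^-20 J / (1.602×10^-19 J/eV) = 0.217 eV.

E_2 = 0.217 eV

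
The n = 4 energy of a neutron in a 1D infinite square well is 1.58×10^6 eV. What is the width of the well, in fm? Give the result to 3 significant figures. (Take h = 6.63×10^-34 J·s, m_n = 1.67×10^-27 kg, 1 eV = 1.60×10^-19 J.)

From E_n = n²h²/(8m_nL²), L = n·h/√(8m_nE_n).
E_4 = 1.58×10^6 eV = 2.528×10^-13 J, so L = 4·6.63×10^-34/√(8·1.67×10^-27·2.528×10^-13) = 4.56×10^-14 m = 45.6 fm.

L = 45.6 fm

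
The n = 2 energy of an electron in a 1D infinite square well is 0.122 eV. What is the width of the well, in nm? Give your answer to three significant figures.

From E_n = n²h²/(8m_eL²), L = n·h/√(8m_eE_n).
E_2 = 0.122 eV = 1.954×10^-20 J, so L = 2·6.626×10^-34/√(8·9.109×10^-31·1.954×10^-20) = 3.51×10^-9 m = 3.51 nm.

L = 3.51 nm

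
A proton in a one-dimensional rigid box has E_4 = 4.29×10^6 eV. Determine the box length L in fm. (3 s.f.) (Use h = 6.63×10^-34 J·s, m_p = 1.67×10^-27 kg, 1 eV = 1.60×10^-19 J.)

L = 27.7 fm

From E_n = n²h²/(8m_pL²), L = n·h/√(8m_pE_n).
E_4 = 4.29×10^6 eV = 6.864×10^-13 J, so L = 4·6.63×10^-34/√(8·1.67×10^-27·6.864×10^-13) = 2.77×10^-14 m = 27.7 fm.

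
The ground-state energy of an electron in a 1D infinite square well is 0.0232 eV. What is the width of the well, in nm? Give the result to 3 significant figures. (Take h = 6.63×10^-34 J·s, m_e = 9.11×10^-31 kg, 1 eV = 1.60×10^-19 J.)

L = 4.03 nm

From E_n = n²h²/(8m_eL²), L = n·h/√(8m_eE_n).
E_1 = 0.0232 eV = 3.712×10^-21 J, so L = 1·6.63×10^-34/√(8·9.11×10^-31·3.712×10^-21) = 4.03×10^-9 m = 4.03 nm.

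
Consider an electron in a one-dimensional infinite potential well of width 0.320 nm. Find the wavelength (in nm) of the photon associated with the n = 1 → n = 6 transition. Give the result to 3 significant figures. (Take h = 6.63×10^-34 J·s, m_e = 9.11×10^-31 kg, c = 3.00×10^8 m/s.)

E_1 = h²/(8m_eL²) = 5.890×10^-19 J, so ΔE = (6² − 1²)E_1 = 2.062×10^-17 J.
λ = hc/ΔE = (6.63×10^-34·3.00×10^8)/2.062×10^-17 = 9.65×10^-9 m = 9.65 nm.

λ = 9.65 nm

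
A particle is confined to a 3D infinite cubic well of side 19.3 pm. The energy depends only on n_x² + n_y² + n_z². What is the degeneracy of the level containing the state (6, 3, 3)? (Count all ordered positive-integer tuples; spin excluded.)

degeneracy = 12

The level has n_x² + n_y² + n_z² = 54. The ordered positive-integer solutions are (1, 2, 7), (1, 7, 2), (2, 1, 7), (2, 5, 5), (2, 7, 1), (3, 3, 6), (3, 6, 3), (5, 2, 5), (5, 5, 2), (6, 3, 3), (7, 1, 2), (7, 2, 1).
That gives 12 states.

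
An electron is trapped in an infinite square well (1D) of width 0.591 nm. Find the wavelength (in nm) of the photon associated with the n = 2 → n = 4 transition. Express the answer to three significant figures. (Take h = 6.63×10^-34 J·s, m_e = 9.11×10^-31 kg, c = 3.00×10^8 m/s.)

E_1 = h²/(8m_eL²) = 1.727×10^-19 J, so ΔE = (4² − 2²)E_1 = 2.072×10^-18 J.
λ = hc/ΔE = (6.63×10^-34·3.00×10^8)/2.072×10^-18 = 9.60×10^-8 m = 96.0 nm.

λ = 96.0 nm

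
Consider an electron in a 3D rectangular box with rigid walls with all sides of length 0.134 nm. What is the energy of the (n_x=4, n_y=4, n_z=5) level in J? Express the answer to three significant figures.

E = 1.91×10^-16 J

For a 3D rectangular well E = (h²/8m_e)·Σ n_i²/L_i² = (6.626×10^-34)²/(8·9.109×10^-31) · [4²/(0.134 nm)² + 4²/(0.134 nm)² + 5²/(0.134 nm)²].
Evaluating gives E = 1.91×10^-16 J.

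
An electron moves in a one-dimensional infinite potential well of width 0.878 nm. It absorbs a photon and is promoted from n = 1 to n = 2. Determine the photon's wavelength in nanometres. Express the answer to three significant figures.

E_1 = h²/(8m_eL²) = 7.815×10^-20 J, so ΔE = (2² − 1²)E_1 = 2.344×10^-19 J.
λ = hc/ΔE = (6.626×10^-34·2.998×10^8)/2.344×10^-19 = 8.47×10^-7 m = 847 nm.

λ = 847 nm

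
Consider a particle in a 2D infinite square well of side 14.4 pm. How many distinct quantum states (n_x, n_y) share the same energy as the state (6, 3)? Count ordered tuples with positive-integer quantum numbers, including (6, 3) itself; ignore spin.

The level has n_x² + n_y² = 45. The ordered positive-integer solutions are (3, 6), (6, 3).
That gives 2 states.

degeneracy = 2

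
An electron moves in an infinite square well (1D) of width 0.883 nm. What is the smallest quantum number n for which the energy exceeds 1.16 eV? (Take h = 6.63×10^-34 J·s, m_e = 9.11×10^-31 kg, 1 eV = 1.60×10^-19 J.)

n = 2

E_1 = h²/(8m_eL²) = 7.736×10^-20 J = 0.4835 eV.
Need n² > 1.16/0.4835 = 2.399, i.e. n > 1.549.
The smallest integer satisfying this is n = 2.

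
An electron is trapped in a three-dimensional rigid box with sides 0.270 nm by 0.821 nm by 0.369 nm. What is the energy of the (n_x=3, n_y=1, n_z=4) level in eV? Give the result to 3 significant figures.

E = 91.2 eV

For a 3D rectangular well E = (h²/8m_e)·Σ n_i²/L_i² = (6.626×10^-34)²/(8·9.109×10^-31) · [3²/(0.270 nm)² + 1²/(0.821 nm)² + 4²/(0.369 nm)²].
Evaluating gives E = 1.461×10^-17 J = 91.2 eV.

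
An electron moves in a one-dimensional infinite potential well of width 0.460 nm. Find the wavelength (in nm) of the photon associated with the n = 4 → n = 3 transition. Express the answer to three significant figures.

λ = 99.7 nm

E_1 = h²/(8m_eL²) = 2.847×10^-19 J, so ΔE = (4² − 3²)E_1 = 1.993×10^-18 J.
λ = hc/ΔE = (6.626×10^-34·2.998×10^8)/1.993×10^-18 = 9.97×10^-8 m = 99.7 nm.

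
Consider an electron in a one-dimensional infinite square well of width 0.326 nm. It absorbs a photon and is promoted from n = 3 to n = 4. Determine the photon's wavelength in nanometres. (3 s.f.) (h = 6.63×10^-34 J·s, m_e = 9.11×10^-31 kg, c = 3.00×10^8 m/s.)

λ = 50.1 nm

E_1 = h²/(8m_eL²) = 5.675×10^-19 J, so ΔE = (4² − 3²)E_1 = 3.972×10^-18 J.
λ = hc/ΔE = (6.63×10^-34·3.00×10^8)/3.972×10^-18 = 5.01×10^-8 m = 50.1 nm.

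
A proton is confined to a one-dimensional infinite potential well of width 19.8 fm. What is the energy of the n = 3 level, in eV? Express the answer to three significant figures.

E_3 = 4.70×10^6 eV

For an infinite well E_n = n²h²/(8m_pL²), so E_1 = h²/(8m_pL²) = (6.626×10^-34)²/(8·1.673×10^-27·(1.98×10^-14 m)²) = 8.367×10^-14 J.
Then E_3 = 3²·E_1 = 9·8.367×10^-14 J = 7.530×10^-13 J.
Converting, E_3 = 7.530×10^-13 J / (1.602×10^-19 J/eV) = 4.70×10^6 eV.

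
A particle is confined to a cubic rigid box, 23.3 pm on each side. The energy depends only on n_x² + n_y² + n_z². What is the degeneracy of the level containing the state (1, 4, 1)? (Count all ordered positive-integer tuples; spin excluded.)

The level has n_x² + n_y² + n_z² = 18. The ordered positive-integer solutions are (1, 1, 4), (1, 4, 1), (4, 1, 1).
That gives 3 states.

degeneracy = 3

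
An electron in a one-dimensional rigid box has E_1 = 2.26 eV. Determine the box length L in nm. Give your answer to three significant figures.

From E_n = n²h²/(8m_eL²), L = n·h/√(8m_eE_n).
E_1 = 2.26 eV = 3.621×10^-19 J, so L = 1·6.626×10^-34/√(8·9.109×10^-31·3.621×10^-19) = 4.08×10^-10 m = 0.408 nm.

L = 0.408 nm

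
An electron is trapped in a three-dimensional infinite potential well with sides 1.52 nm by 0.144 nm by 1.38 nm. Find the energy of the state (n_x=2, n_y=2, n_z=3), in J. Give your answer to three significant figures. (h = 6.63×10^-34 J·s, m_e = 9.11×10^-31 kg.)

For a 3D rectangular well E = (h²/8m_e)·Σ n_i²/L_i² = (6.63×10^-34)²/(8·9.11×10^-31) · [2²/(1.52 nm)² + 2²/(0.144 nm)² + 3²/(1.38 nm)²].
Evaluating gives E = 1.20×10^-17 J.

E = 1.20×10^-17 J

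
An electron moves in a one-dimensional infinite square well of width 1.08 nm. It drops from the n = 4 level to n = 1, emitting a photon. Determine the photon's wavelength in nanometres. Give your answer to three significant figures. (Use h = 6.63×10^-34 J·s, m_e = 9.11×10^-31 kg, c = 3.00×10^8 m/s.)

λ = 256 nm

E_1 = h²/(8m_eL²) = 5.171×10^-20 J, so ΔE = (4² − 1²)E_1 = 7.756×10^-19 J.
λ = hc/ΔE = (6.63×10^-34·3.00×10^8)/7.756×10^-19 = 2.56×10^-7 m = 256 nm.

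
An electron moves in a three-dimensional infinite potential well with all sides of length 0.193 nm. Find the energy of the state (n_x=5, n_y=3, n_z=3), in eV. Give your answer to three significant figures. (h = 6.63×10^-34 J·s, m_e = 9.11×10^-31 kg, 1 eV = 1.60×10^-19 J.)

For a 3D rectangular well E = (h²/8m_e)·Σ n_i²/L_i² = (6.63×10^-34)²/(8·9.11×10^-31) · [5²/(0.193 nm)² + 3²/(0.193 nm)² + 3²/(0.193 nm)²].
Evaluating gives E = 6.963×10^-17 J = 435 eV.

E = 435 eV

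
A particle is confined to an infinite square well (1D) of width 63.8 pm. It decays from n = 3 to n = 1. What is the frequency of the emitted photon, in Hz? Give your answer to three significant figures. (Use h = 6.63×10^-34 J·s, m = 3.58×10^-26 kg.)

f = 4.55×10^12 Hz

E_1 = h²/(8mL²) = 3.771×10^-22 J and ΔE = (3² − 1²)E_1 = 3.017×10^-21 J.
f = ΔE/h = 3.017×10^-21/6.63×10^-34 = 4.55×10^12 Hz.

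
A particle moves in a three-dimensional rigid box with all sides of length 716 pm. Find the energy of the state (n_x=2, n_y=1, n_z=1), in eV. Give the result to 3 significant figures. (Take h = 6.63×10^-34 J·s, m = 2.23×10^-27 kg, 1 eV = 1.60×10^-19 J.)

For a 3D rectangular well E = (h²/8m)·Σ n_i²/L_i² = (6.63×10^-34)²/(8·2.23×10^-27) · [2²/(716 pm)² + 1²/(716 pm)² + 1²/(716 pm)²].
Evaluating gives E = 2.884×10^-22 J = 0.00180 eV.

E = 0.00180 eV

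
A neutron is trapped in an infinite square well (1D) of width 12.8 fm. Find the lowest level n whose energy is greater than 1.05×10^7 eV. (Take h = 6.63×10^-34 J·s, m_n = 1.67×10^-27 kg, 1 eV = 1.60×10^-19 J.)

n = 3

E_1 = h²/(8m_nL²) = 2.008×10^-13 J = 1.255×10^6 eV.
Need n² > 1.05×10^7/1.255×10^6 = 8.367, i.e. n > 2.893.
The smallest integer satisfying this is n = 3.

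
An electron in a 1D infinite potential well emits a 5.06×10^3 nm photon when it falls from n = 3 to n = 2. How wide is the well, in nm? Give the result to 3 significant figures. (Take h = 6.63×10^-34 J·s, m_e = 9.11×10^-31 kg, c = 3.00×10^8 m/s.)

The photon carries ΔE = hc/λ = 6.63×10^-34·3.00×10^8/5.06×10^-6 m = 3.931×10^-20 J.
Since ΔE = (3² − 2²)E_1, E_1 = 7.862×10^-21 J, and L = h/√(8m_eE_1) = 2.77×10^-9 m = 2.77 nm.

L = 2.77 nm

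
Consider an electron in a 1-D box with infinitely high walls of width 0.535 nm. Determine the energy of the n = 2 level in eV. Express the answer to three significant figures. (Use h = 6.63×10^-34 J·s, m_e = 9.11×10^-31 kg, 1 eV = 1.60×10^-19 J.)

For an infinite well E_n = n²h²/(8m_eL²), so E_1 = h²/(8m_eL²) = (6.63×10^-34)²/(8·9.11×10^-31·(5.35×10^-10 m)²) = 2.107×10^-19 J.
Then E_2 = 2²·E_1 = 4·2.107×10^-19 J = 8.428×10^-19 J.
Converting, E_2 = 8.428×10^-19 J / (1.60×10^-19 J/eV) = 5.27 eV.

E_2 = 5.27 eV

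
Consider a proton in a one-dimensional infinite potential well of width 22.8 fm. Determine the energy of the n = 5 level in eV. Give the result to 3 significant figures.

For an infinite well E_n = n²h²/(8m_pL²), so E_1 = h²/(8m_pL²) = (6.626×10^-34)²/(8·1.673×10^-27·(2.28×10^-14 m)²) = 6.310×10^-14 J.
Then E_5 = 5²·E_1 = 25·6.310×10^-14 J = 1.578×10^-12 J.
Converting, E_5 = 1.578×10^-12 J / (1.602×10^-19 J/eV) = 9.85×10^6 eV.

E_5 = 9.85×10^6 eV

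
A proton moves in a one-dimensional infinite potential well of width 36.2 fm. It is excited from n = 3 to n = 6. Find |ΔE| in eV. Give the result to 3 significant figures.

E_1 = h²/(8m_pL²) = 2.503×10^-14 J.
|ΔE| = |3² − 6²|·E_1 = 27·2.503×10^-14 J = 6.758×10^-13 J = 4.22×10^6 eV.

|ΔE| = 4.22×10^6 eV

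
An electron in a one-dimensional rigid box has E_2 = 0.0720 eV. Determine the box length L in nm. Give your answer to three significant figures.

From E_n = n²h²/(8m_eL²), L = n·h/√(8m_eE_n).
E_2 = 0.0720 eV = 1.153×10^-20 J, so L = 2·6.626×10^-34/√(8·9.109×10^-31·1.153×10^-20) = 4.57×10^-9 m = 4.57 nm.

L = 4.57 nm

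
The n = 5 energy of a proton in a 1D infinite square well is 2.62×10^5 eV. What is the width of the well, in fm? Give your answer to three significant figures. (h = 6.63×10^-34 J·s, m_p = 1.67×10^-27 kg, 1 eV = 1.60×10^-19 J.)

From E_n = n²h²/(8m_pL²), L = n·h/√(8m_pE_n).
E_5 = 2.62×10^5 eV = 4.192×10^-14 J, so L = 5·6.63×10^-34/√(8·1.67×10^-27·4.192×10^-14) = 1.40×10^-13 m = 140 fm.

L = 140 fm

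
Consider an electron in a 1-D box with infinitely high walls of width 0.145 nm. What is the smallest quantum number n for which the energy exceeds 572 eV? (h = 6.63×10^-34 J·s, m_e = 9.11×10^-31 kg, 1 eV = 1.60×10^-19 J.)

E_1 = h²/(8m_eL²) = 2.869×10^-18 J = 17.93 eV.
Need n² > 572/17.93 = 31.90, i.e. n > 5.648.
The smallest integer satisfying this is n = 6.

n = 6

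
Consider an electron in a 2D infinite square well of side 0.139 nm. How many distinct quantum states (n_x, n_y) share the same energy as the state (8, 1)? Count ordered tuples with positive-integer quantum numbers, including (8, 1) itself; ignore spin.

degeneracy = 4

The level has n_x² + n_y² = 65. The ordered positive-integer solutions are (1, 8), (4, 7), (7, 4), (8, 1).
That gives 4 states.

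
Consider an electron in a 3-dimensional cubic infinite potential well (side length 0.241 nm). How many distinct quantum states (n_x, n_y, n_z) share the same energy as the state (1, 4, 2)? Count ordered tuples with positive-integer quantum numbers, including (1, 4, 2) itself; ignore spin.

degeneracy = 6

The level has n_x² + n_y² + n_z² = 21. The ordered positive-integer solutions are (1, 2, 4), (1, 4, 2), (2, 1, 4), (2, 4, 1), (4, 1, 2), (4, 2, 1).
That gives 6 states.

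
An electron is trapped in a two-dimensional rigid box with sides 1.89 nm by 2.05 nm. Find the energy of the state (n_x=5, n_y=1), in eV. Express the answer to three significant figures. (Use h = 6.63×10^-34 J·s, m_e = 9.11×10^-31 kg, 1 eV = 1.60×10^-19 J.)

E = 2.73 eV

For a 2D rectangular well E = (h²/8m_e)·Σ n_i²/L_i² = (6.63×10^-34)²/(8·9.11×10^-31) · [5²/(1.89 nm)² + 1²/(2.05 nm)²].
Evaluating gives E = 4.365×10^-19 J = 2.73 eV.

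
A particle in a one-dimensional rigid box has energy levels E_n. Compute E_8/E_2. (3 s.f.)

E_n ∝ n², so E_8/E_2 = 8²/2² = 64/4 = 16.0.

16.0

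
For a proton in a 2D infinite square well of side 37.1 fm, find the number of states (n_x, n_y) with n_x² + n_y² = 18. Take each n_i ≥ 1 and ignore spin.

The level has n_x² + n_y² = 18. The ordered positive-integer solutions are (3, 3).
That gives 1 state.

degeneracy = 1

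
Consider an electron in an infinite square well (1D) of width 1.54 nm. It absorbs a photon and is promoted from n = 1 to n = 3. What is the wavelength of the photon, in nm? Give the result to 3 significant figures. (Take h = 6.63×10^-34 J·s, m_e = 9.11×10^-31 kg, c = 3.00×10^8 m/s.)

λ = 978 nm

E_1 = h²/(8m_eL²) = 2.543×10^-20 J, so ΔE = (3² − 1²)E_1 = 2.034×10^-19 J.
λ = hc/ΔE = (6.63×10^-34·3.00×10^8)/2.034×10^-19 = 9.78×10^-7 m = 978 nm.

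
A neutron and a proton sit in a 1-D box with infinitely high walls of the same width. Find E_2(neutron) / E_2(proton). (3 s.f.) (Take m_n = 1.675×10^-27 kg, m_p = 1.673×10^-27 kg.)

0.999

E_n ∝ 1/m at fixed n and L, so the ratio is m_p/m_n = 1.673×10^-27/1.675×10^-27 = 0.999.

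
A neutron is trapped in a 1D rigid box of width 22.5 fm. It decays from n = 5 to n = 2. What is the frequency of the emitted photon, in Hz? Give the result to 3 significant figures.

E_1 = h²/(8m_nL²) = 6.472×10^-14 J and ΔE = (5² − 2²)E_1 = 1.359×10^-12 J.
f = ΔE/h = 1.359×10^-12/6.626×10^-34 = 2.05×10^21 Hz.

f = 2.05×10^21 Hz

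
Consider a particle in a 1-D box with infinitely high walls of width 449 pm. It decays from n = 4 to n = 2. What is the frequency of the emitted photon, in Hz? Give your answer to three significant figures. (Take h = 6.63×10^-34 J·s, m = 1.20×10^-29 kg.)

f = 4.11×10^14 Hz

E_1 = h²/(8mL²) = 2.271×10^-20 J and ΔE = (4² − 2²)E_1 = 2.725×10^-19 J.
f = ΔE/h = 2.725×10^-19/6.63×10^-34 = 4.11×10^14 Hz.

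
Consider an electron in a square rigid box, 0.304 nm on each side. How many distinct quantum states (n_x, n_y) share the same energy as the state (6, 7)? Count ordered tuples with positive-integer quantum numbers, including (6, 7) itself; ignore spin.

The level has n_x² + n_y² = 85. The ordered positive-integer solutions are (2, 9), (6, 7), (7, 6), (9, 2).
That gives 4 states.

degeneracy = 4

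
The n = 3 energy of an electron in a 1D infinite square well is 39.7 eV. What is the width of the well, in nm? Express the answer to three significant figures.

L = 0.292 nm

From E_n = n²h²/(8m_eL²), L = n·h/√(8m_eE_n).
E_3 = 39.7 eV = 6.360×10^-18 J, so L = 3·6.626×10^-34/√(8·9.109×10^-31·6.360×10^-18) = 2.92×10^-10 m = 0.292 nm.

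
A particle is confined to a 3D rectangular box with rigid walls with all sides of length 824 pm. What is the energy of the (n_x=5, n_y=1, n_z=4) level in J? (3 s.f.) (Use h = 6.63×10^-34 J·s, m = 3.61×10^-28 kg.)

E = 9.42×10^-21 J

For a 3D rectangular well E = (h²/8m)·Σ n_i²/L_i² = (6.63×10^-34)²/(8·3.61×10^-28) · [5²/(824 pm)² + 1²/(824 pm)² + 4²/(824 pm)²].
Evaluating gives E = 9.42×10^-21 J.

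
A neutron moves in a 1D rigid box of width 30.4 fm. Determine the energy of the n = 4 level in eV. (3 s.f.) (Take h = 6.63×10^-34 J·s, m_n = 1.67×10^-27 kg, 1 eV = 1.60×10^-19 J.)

E_4 = 3.56×10^6 eV

For an infinite well E_n = n²h²/(8m_nL²), so E_1 = h²/(8m_nL²) = (6.63×10^-34)²/(8·1.67×10^-27·(3.04×10^-14 m)²) = 3.560×10^-14 J.
Then E_4 = 4²·E_1 = 16·3.560×10^-14 J = 5.696×10^-13 J.
Converting, E_4 = 5.696×10^-13 J / (1.60×10^-19 J/eV) = 3.56×10^6 eV.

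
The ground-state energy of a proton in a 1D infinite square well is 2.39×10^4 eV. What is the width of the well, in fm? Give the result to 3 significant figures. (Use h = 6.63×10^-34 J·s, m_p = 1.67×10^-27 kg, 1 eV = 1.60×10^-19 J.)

L = 92.8 fm

From E_n = n²h²/(8m_pL²), L = n·h/√(8m_pE_n).
E_1 = 2.39×10^4 eV = 3.824×10^-15 J, so L = 1·6.63×10^-34/√(8·1.67×10^-27·3.824×10^-15) = 9.28×10^-14 m = 92.8 fm.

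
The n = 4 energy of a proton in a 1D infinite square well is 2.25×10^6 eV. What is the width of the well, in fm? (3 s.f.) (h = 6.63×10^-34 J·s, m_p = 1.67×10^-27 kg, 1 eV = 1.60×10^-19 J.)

From E_n = n²h²/(8m_pL²), L = n·h/√(8m_pE_n).
E_4 = 2.25×10^6 eV = 3.600×10^-13 J, so L = 4·6.63×10^-34/√(8·1.67×10^-27·3.600×10^-13) = 3.82×10^-14 m = 38.2 fm.

L = 38.2 fm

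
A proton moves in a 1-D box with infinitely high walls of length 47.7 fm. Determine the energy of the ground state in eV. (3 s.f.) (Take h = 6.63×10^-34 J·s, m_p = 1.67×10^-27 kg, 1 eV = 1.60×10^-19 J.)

E_1 = 9.04×10^4 eV

For an infinite well E_n = n²h²/(8m_pL²), so E_1 = h²/(8m_pL²) = (6.63×10^-34)²/(8·1.67×10^-27·(4.77×10^-14 m)²) = 1.446×10^-14 J.
Converting, E_1 = 1.446×10^-14 J / (1.60×10^-19 J/eV) = 9.04×10^4 eV.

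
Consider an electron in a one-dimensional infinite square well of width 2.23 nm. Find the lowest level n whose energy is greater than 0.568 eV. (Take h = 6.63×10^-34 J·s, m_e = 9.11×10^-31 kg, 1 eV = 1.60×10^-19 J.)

n = 3

E_1 = h²/(8m_eL²) = 1.213×10^-20 J = 0.07581 eV.
Need n² > 0.568/0.07581 = 7.492, i.e. n > 2.737.
The smallest integer satisfying this is n = 3.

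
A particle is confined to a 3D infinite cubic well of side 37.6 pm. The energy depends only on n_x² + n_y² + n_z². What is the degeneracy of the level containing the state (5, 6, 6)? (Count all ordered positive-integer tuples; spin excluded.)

The level has n_x² + n_y² + n_z² = 97. The ordered positive-integer solutions are (5, 6, 6), (6, 5, 6), (6, 6, 5).
That gives 3 states.

degeneracy = 3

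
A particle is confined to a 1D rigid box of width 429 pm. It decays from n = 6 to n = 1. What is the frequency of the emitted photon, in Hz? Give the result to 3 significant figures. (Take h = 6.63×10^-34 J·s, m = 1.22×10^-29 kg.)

f = 1.29×10^15 Hz

E_1 = h²/(8mL²) = 2.447×10^-20 J and ΔE = (6² − 1²)E_1 = 8.564×10^-19 J.
f = ΔE/h = 8.564×10^-19/6.63×10^-34 = 1.29×10^15 Hz.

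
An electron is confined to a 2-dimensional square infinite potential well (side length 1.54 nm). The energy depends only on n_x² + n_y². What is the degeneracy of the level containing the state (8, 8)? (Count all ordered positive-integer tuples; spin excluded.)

The level has n_x² + n_y² = 128. The ordered positive-integer solutions are (8, 8).
That gives 1 state.

degeneracy = 1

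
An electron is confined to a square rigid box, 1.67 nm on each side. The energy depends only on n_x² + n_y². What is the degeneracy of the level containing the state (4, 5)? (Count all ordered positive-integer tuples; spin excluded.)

degeneracy = 2

The level has n_x² + n_y² = 41. The ordered positive-integer solutions are (4, 5), (5, 4).
That gives 2 states.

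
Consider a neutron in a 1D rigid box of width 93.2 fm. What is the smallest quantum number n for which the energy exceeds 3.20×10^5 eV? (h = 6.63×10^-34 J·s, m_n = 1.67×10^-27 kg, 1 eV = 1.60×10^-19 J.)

E_1 = h²/(8m_nL²) = 3.788×10^-15 J = 2.368×10^4 eV.
Need n² > 3.20×10^5/2.368×10^4 = 13.51, i.e. n > 3.676.
The smallest integer satisfying this is n = 4.

n = 4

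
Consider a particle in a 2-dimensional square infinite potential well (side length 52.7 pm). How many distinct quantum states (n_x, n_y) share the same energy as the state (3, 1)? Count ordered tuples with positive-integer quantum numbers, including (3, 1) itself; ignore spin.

degeneracy = 2

The level has n_x² + n_y² = 10. The ordered positive-integer solutions are (1, 3), (3, 1).
That gives 2 states.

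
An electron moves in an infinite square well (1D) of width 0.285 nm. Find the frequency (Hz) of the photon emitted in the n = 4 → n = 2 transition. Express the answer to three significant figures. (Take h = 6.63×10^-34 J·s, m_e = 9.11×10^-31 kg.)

E_1 = h²/(8m_eL²) = 7.426×10^-19 J and ΔE = (4² − 2²)E_1 = 8.911×10^-18 J.
f = ΔE/h = 8.911×10^-18/6.63×10^-34 = 1.34×10^16 Hz.

f = 1.34×10^16 Hz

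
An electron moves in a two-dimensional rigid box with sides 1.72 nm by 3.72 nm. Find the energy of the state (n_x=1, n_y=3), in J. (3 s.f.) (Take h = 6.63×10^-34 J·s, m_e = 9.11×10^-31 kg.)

For a 2D rectangular well E = (h²/8m_e)·Σ n_i²/L_i² = (6.63×10^-34)²/(8·9.11×10^-31) · [1²/(1.72 nm)² + 3²/(3.72 nm)²].
Evaluating gives E = 5.96×10^-20 J.

E = 5.96×10^-20 J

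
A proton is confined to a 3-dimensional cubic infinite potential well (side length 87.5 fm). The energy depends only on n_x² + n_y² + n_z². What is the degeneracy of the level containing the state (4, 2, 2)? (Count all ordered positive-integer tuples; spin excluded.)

degeneracy = 3

The level has n_x² + n_y² + n_z² = 24. The ordered positive-integer solutions are (2, 2, 4), (2, 4, 2), (4, 2, 2).
That gives 3 states.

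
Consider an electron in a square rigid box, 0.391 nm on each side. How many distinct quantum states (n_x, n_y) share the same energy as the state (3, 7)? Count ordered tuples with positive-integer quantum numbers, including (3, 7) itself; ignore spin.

degeneracy = 2

The level has n_x² + n_y² = 58. The ordered positive-integer solutions are (3, 7), (7, 3).
That gives 2 states.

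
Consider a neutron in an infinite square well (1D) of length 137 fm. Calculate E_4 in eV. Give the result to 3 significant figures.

E_4 = 1.74×10^5 eV

For an infinite well E_n = n²h²/(8m_nL²), so E_1 = h²/(8m_nL²) = (6.626×10^-34)²/(8·1.675×10^-27·(1.37×10^-13 m)²) = 1.746×10^-15 J.
Then E_4 = 4²·E_1 = 16·1.746×10^-15 J = 2.794×10^-14 J.
Converting, E_4 = 2.794×10^-14 J / (1.602×10^-19 J/eV) = 1.74×10^5 eV.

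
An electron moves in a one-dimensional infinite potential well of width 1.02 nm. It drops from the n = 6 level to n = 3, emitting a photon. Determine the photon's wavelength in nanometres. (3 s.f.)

λ = 127 nm

E_1 = h²/(8m_eL²) = 5.791×10^-20 J, so ΔE = (6² − 3²)E_1 = 1.564×10^-18 J.
λ = hc/ΔE = (6.626×10^-34·2.998×10^8)/1.564×10^-18 = 1.27×10^-7 m = 127 nm.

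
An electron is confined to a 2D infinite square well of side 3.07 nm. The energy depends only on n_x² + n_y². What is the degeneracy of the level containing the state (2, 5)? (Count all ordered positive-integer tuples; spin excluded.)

degeneracy = 2

The level has n_x² + n_y² = 29. The ordered positive-integer solutions are (2, 5), (5, 2).
That gives 2 states.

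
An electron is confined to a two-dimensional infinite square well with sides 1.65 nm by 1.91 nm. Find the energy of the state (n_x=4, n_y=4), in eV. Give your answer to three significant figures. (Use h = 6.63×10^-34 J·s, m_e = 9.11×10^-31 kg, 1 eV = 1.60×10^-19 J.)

For a 2D rectangular well E = (h²/8m_e)·Σ n_i²/L_i² = (6.63×10^-34)²/(8·9.11×10^-31) · [4²/(1.65 nm)² + 4²/(1.91 nm)²].
Evaluating gives E = 6.190×10^-19 J = 3.87 eV.

E = 3.87 eV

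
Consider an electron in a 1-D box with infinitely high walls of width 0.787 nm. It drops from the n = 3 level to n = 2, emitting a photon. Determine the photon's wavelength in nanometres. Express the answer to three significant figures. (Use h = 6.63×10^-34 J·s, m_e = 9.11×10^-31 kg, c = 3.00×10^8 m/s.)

λ = 409 nm

E_1 = h²/(8m_eL²) = 9.738×10^-20 J, so ΔE = (3² − 2²)E_1 = 4.869×10^-19 J.
λ = hc/ΔE = (6.63×10^-34·3.00×10^8)/4.869×10^-19 = 4.09×10^-7 m = 409 nm.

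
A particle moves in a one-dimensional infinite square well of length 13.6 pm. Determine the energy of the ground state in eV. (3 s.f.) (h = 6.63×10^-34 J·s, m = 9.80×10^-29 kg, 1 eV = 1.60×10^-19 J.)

For an infinite well E_n = n²h²/(8mL²), so E_1 = h²/(8mL²) = (6.63×10^-34)²/(8·9.80×10^-29·(1.36×10^-11 m)²) = 3.031×10^-18 J.
Converting, E_1 = 3.031×10^-18 J / (1.60×10^-19 J/eV) = 18.9 eV.

E_1 = 18.9 eV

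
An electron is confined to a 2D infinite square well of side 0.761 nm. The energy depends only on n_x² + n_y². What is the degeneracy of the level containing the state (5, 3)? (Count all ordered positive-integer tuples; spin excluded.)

The level has n_x² + n_y² = 34. The ordered positive-integer solutions are (3, 5), (5, 3).
That gives 2 states.

degeneracy = 2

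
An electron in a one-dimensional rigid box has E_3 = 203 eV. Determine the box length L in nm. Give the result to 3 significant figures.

L = 0.129 nm

From E_n = n²h²/(8m_eL²), L = n·h/√(8m_eE_n).
E_3 = 203 eV = 3.252×10^-17 J, so L = 3·6.626×10^-34/√(8·9.109×10^-31·3.252×10^-17) = 1.29×10^-10 m = 0.129 nm.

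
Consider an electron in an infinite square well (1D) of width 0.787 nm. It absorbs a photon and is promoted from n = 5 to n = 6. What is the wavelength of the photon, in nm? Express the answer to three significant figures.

E_1 = h²/(8m_eL²) = 9.727×10^-20 J, so ΔE = (6² − 5²)E_1 = 1.070×10^-18 J.
λ = hc/ΔE = (6.626×10^-34·2.998×10^8)/1.070×10^-18 = 1.86×10^-7 m = 186 nm.

λ = 186 nm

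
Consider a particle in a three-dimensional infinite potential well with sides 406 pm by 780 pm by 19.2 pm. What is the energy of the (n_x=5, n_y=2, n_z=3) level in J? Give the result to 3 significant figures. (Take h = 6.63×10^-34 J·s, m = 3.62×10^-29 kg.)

E = 3.73×10^-17 J

For a 3D rectangular well E = (h²/8m)·Σ n_i²/L_i² = (6.63×10^-34)²/(8·3.62×10^-29) · [5²/(406 pm)² + 2²/(780 pm)² + 3²/(19.2 pm)²].
Evaluating gives E = 3.73×10^-17 J.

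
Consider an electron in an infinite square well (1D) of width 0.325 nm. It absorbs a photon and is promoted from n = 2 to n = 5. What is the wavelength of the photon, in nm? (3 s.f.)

E_1 = h²/(8m_eL²) = 5.704×10^-19 J, so ΔE = (5² − 2²)E_1 = 1.198×10^-17 J.
λ = hc/ΔE = (6.626×10^-34·2.998×10^8)/1.198×10^-17 = 1.66×10^-8 m = 16.6 nm.

λ = 16.6 nm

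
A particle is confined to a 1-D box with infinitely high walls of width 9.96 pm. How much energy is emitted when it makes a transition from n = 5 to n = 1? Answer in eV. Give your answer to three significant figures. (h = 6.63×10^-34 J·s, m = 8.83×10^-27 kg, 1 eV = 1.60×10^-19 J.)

E_1 = h²/(8mL²) = 6.273×10^-20 J.
|ΔE| = |5² − 1²|·E_1 = 24·6.273×10^-20 J = 1.506×10^-18 J = 9.41 eV.

|ΔE| = 9.41 eV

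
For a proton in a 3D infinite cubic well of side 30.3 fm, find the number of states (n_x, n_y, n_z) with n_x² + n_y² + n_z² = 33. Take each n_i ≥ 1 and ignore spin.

degeneracy = 6

The level has n_x² + n_y² + n_z² = 33. The ordered positive-integer solutions are (1, 4, 4), (2, 2, 5), (2, 5, 2), (4, 1, 4), (4, 4, 1), (5, 2, 2).
That gives 6 states.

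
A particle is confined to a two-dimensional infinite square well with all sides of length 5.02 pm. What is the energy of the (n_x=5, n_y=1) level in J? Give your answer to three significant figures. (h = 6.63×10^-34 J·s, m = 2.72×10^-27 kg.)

E = 2.08×10^-17 J

For a 2D rectangular well E = (h²/8m)·Σ n_i²/L_i² = (6.63×10^-34)²/(8·2.72×10^-27) · [5²/(5.02 pm)² + 1²/(5.02 pm)²].
Evaluating gives E = 2.08×10^-17 J.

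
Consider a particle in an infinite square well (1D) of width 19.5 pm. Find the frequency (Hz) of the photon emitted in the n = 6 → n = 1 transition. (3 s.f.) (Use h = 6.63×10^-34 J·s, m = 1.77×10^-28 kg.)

f = 4.31×10^16 Hz

E_1 = h²/(8mL²) = 8.164×10^-19 J and ΔE = (6² − 1²)E_1 = 2.857×10^-17 J.
f = ΔE/h = 2.857×10^-17/6.63×10^-34 = 4.31×10^16 Hz.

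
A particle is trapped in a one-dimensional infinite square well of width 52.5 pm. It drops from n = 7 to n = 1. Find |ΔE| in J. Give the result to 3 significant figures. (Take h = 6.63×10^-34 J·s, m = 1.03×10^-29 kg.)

E_1 = h²/(8mL²) = 1.935×10^-18 J.
|ΔE| = |7² − 1²|·E_1 = 48·1.935×10^-18 J = 9.29×10^-17 J.

|ΔE| = 9.29×10^-17 J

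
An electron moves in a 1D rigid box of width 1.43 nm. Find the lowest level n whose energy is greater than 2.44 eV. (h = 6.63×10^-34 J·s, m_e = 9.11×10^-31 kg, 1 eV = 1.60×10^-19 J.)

E_1 = h²/(8m_eL²) = 2.949×10^-20 J = 0.1843 eV.
Need n² > 2.44/0.1843 = 13.24, i.e. n > 3.639.
The smallest integer satisfying this is n = 4.

n = 4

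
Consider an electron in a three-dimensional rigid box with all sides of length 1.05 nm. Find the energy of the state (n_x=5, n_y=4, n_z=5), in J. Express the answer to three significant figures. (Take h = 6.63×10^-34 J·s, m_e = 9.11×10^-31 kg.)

E = 3.61×10^-18 J

For a 3D rectangular well E = (h²/8m_e)·Σ n_i²/L_i² = (6.63×10^-34)²/(8·9.11×10^-31) · [5²/(1.05 nm)² + 4²/(1.05 nm)² + 5²/(1.05 nm)²].
Evaluating gives E = 3.61×10^-18 J.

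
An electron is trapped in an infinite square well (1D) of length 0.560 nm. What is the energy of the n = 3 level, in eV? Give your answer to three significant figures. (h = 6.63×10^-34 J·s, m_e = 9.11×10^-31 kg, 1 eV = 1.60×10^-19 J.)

E_3 = 10.8 eV

For an infinite well E_n = n²h²/(8m_eL²), so E_1 = h²/(8m_eL²) = (6.63×10^-34)²/(8·9.11×10^-31·(5.60×10^-10 m)²) = 1.923×10^-19 J.
Then E_3 = 3²·E_1 = 9·1.923×10^-19 J = 1.731×10^-18 J.
Converting, E_3 = 1.731×10^-18 J / (1.60×10^-19 J/eV) = 10.8 eV.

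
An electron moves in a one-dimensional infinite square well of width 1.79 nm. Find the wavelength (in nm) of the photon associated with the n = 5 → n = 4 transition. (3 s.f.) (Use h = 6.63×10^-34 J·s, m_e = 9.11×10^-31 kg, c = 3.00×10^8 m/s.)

λ = 1.17×10^3 nm

E_1 = h²/(8m_eL²) = 1.882×10^-20 J, so ΔE = (5² − 4²)E_1 = 1.694×10^-19 J.
λ = hc/ΔE = (6.63×10^-34·3.00×10^8)/1.694×10^-19 = 1.17×10^-6 m = 1.17×10^3 nm.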